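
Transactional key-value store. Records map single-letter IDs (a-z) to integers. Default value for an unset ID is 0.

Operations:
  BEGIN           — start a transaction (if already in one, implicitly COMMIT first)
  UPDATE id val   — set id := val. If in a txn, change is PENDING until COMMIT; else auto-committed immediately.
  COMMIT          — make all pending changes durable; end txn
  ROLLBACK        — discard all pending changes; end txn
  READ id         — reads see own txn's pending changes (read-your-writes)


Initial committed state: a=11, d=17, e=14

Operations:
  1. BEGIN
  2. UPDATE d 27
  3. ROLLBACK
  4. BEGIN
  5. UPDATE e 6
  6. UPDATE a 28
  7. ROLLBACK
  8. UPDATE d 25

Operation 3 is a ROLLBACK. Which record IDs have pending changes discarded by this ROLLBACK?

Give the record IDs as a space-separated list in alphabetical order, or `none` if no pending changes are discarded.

Answer: d

Derivation:
Initial committed: {a=11, d=17, e=14}
Op 1: BEGIN: in_txn=True, pending={}
Op 2: UPDATE d=27 (pending; pending now {d=27})
Op 3: ROLLBACK: discarded pending ['d']; in_txn=False
Op 4: BEGIN: in_txn=True, pending={}
Op 5: UPDATE e=6 (pending; pending now {e=6})
Op 6: UPDATE a=28 (pending; pending now {a=28, e=6})
Op 7: ROLLBACK: discarded pending ['a', 'e']; in_txn=False
Op 8: UPDATE d=25 (auto-commit; committed d=25)
ROLLBACK at op 3 discards: ['d']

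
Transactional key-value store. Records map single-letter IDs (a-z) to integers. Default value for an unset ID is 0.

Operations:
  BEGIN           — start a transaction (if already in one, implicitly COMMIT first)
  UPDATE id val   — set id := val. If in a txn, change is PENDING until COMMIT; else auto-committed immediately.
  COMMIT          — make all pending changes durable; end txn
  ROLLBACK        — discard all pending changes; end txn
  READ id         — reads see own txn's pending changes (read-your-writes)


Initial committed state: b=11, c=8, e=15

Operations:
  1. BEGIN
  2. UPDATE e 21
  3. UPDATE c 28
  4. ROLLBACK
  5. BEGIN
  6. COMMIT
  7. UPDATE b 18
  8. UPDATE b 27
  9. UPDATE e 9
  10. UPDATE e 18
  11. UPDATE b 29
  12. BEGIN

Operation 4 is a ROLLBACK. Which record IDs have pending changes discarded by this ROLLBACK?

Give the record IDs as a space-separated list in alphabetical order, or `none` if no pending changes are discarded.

Answer: c e

Derivation:
Initial committed: {b=11, c=8, e=15}
Op 1: BEGIN: in_txn=True, pending={}
Op 2: UPDATE e=21 (pending; pending now {e=21})
Op 3: UPDATE c=28 (pending; pending now {c=28, e=21})
Op 4: ROLLBACK: discarded pending ['c', 'e']; in_txn=False
Op 5: BEGIN: in_txn=True, pending={}
Op 6: COMMIT: merged [] into committed; committed now {b=11, c=8, e=15}
Op 7: UPDATE b=18 (auto-commit; committed b=18)
Op 8: UPDATE b=27 (auto-commit; committed b=27)
Op 9: UPDATE e=9 (auto-commit; committed e=9)
Op 10: UPDATE e=18 (auto-commit; committed e=18)
Op 11: UPDATE b=29 (auto-commit; committed b=29)
Op 12: BEGIN: in_txn=True, pending={}
ROLLBACK at op 4 discards: ['c', 'e']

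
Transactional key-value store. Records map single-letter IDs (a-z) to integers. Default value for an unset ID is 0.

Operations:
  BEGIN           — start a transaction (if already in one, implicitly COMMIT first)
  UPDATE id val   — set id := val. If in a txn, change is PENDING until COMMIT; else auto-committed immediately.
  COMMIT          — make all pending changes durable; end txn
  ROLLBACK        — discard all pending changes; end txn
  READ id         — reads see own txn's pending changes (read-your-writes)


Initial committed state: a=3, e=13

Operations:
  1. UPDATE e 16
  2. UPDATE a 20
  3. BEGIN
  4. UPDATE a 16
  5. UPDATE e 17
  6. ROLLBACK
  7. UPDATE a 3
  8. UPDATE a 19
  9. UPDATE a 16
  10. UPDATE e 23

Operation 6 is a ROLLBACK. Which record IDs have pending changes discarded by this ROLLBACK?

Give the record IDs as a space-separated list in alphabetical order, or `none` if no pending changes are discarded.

Initial committed: {a=3, e=13}
Op 1: UPDATE e=16 (auto-commit; committed e=16)
Op 2: UPDATE a=20 (auto-commit; committed a=20)
Op 3: BEGIN: in_txn=True, pending={}
Op 4: UPDATE a=16 (pending; pending now {a=16})
Op 5: UPDATE e=17 (pending; pending now {a=16, e=17})
Op 6: ROLLBACK: discarded pending ['a', 'e']; in_txn=False
Op 7: UPDATE a=3 (auto-commit; committed a=3)
Op 8: UPDATE a=19 (auto-commit; committed a=19)
Op 9: UPDATE a=16 (auto-commit; committed a=16)
Op 10: UPDATE e=23 (auto-commit; committed e=23)
ROLLBACK at op 6 discards: ['a', 'e']

Answer: a e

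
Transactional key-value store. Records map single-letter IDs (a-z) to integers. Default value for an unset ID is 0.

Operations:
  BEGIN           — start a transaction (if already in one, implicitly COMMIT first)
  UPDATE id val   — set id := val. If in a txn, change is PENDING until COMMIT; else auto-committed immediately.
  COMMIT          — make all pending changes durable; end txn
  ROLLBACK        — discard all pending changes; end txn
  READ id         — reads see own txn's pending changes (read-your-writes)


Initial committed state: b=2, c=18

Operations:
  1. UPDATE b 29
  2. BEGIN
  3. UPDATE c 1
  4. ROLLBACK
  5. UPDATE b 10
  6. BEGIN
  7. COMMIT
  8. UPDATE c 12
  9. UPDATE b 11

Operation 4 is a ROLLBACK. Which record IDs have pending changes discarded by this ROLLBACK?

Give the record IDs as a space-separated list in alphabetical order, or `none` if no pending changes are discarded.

Answer: c

Derivation:
Initial committed: {b=2, c=18}
Op 1: UPDATE b=29 (auto-commit; committed b=29)
Op 2: BEGIN: in_txn=True, pending={}
Op 3: UPDATE c=1 (pending; pending now {c=1})
Op 4: ROLLBACK: discarded pending ['c']; in_txn=False
Op 5: UPDATE b=10 (auto-commit; committed b=10)
Op 6: BEGIN: in_txn=True, pending={}
Op 7: COMMIT: merged [] into committed; committed now {b=10, c=18}
Op 8: UPDATE c=12 (auto-commit; committed c=12)
Op 9: UPDATE b=11 (auto-commit; committed b=11)
ROLLBACK at op 4 discards: ['c']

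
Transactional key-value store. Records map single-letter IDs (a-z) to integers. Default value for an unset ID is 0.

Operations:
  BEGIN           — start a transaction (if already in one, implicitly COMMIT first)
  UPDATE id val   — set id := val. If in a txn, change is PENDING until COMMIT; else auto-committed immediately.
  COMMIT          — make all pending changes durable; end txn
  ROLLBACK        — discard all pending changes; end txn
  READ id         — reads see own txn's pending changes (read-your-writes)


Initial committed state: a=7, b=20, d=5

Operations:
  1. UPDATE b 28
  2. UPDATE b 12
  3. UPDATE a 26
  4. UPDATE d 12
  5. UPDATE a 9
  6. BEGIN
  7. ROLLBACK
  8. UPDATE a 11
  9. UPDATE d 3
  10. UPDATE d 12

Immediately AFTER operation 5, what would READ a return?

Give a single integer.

Answer: 9

Derivation:
Initial committed: {a=7, b=20, d=5}
Op 1: UPDATE b=28 (auto-commit; committed b=28)
Op 2: UPDATE b=12 (auto-commit; committed b=12)
Op 3: UPDATE a=26 (auto-commit; committed a=26)
Op 4: UPDATE d=12 (auto-commit; committed d=12)
Op 5: UPDATE a=9 (auto-commit; committed a=9)
After op 5: visible(a) = 9 (pending={}, committed={a=9, b=12, d=12})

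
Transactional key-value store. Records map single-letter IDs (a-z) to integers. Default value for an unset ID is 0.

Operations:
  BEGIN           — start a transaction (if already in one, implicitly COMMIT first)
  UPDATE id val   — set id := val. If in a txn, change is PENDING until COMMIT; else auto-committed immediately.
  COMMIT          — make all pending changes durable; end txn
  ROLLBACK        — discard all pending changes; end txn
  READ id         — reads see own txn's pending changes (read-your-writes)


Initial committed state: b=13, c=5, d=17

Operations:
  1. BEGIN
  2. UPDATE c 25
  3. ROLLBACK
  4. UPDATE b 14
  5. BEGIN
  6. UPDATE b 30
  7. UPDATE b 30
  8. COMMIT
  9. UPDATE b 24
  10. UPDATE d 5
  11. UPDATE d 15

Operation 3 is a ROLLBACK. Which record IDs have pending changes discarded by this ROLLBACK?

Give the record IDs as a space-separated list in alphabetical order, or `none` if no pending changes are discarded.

Initial committed: {b=13, c=5, d=17}
Op 1: BEGIN: in_txn=True, pending={}
Op 2: UPDATE c=25 (pending; pending now {c=25})
Op 3: ROLLBACK: discarded pending ['c']; in_txn=False
Op 4: UPDATE b=14 (auto-commit; committed b=14)
Op 5: BEGIN: in_txn=True, pending={}
Op 6: UPDATE b=30 (pending; pending now {b=30})
Op 7: UPDATE b=30 (pending; pending now {b=30})
Op 8: COMMIT: merged ['b'] into committed; committed now {b=30, c=5, d=17}
Op 9: UPDATE b=24 (auto-commit; committed b=24)
Op 10: UPDATE d=5 (auto-commit; committed d=5)
Op 11: UPDATE d=15 (auto-commit; committed d=15)
ROLLBACK at op 3 discards: ['c']

Answer: c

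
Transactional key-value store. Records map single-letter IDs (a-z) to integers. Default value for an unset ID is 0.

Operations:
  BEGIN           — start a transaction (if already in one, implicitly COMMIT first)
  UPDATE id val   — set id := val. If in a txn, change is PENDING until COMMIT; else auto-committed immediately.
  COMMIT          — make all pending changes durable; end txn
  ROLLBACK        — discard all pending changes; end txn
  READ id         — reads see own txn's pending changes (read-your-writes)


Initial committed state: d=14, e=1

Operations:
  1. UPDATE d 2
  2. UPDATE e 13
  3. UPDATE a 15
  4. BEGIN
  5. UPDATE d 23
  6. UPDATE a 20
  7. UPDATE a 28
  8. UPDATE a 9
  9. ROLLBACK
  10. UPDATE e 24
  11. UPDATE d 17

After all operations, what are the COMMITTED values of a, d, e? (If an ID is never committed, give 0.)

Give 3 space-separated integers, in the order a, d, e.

Initial committed: {d=14, e=1}
Op 1: UPDATE d=2 (auto-commit; committed d=2)
Op 2: UPDATE e=13 (auto-commit; committed e=13)
Op 3: UPDATE a=15 (auto-commit; committed a=15)
Op 4: BEGIN: in_txn=True, pending={}
Op 5: UPDATE d=23 (pending; pending now {d=23})
Op 6: UPDATE a=20 (pending; pending now {a=20, d=23})
Op 7: UPDATE a=28 (pending; pending now {a=28, d=23})
Op 8: UPDATE a=9 (pending; pending now {a=9, d=23})
Op 9: ROLLBACK: discarded pending ['a', 'd']; in_txn=False
Op 10: UPDATE e=24 (auto-commit; committed e=24)
Op 11: UPDATE d=17 (auto-commit; committed d=17)
Final committed: {a=15, d=17, e=24}

Answer: 15 17 24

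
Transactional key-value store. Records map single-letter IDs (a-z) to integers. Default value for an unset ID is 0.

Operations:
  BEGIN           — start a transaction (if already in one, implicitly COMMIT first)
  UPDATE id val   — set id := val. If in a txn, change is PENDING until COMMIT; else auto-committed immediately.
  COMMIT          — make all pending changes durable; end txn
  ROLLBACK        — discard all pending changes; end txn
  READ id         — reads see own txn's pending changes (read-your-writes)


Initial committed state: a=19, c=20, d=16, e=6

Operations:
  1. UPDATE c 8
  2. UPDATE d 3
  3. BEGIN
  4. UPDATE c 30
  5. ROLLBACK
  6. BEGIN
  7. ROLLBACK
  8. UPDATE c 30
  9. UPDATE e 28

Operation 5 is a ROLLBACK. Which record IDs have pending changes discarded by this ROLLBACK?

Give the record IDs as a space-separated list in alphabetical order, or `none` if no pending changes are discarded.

Answer: c

Derivation:
Initial committed: {a=19, c=20, d=16, e=6}
Op 1: UPDATE c=8 (auto-commit; committed c=8)
Op 2: UPDATE d=3 (auto-commit; committed d=3)
Op 3: BEGIN: in_txn=True, pending={}
Op 4: UPDATE c=30 (pending; pending now {c=30})
Op 5: ROLLBACK: discarded pending ['c']; in_txn=False
Op 6: BEGIN: in_txn=True, pending={}
Op 7: ROLLBACK: discarded pending []; in_txn=False
Op 8: UPDATE c=30 (auto-commit; committed c=30)
Op 9: UPDATE e=28 (auto-commit; committed e=28)
ROLLBACK at op 5 discards: ['c']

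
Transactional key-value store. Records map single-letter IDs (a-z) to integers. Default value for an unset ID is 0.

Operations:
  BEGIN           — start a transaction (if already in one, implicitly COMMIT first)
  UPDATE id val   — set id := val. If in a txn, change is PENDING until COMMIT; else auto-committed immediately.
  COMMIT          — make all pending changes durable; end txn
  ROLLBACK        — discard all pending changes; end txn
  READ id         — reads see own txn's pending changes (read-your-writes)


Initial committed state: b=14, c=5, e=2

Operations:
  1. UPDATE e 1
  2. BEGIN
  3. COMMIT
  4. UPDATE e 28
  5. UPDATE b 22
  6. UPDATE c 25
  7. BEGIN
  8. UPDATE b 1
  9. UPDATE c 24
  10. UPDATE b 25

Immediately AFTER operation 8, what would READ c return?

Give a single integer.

Answer: 25

Derivation:
Initial committed: {b=14, c=5, e=2}
Op 1: UPDATE e=1 (auto-commit; committed e=1)
Op 2: BEGIN: in_txn=True, pending={}
Op 3: COMMIT: merged [] into committed; committed now {b=14, c=5, e=1}
Op 4: UPDATE e=28 (auto-commit; committed e=28)
Op 5: UPDATE b=22 (auto-commit; committed b=22)
Op 6: UPDATE c=25 (auto-commit; committed c=25)
Op 7: BEGIN: in_txn=True, pending={}
Op 8: UPDATE b=1 (pending; pending now {b=1})
After op 8: visible(c) = 25 (pending={b=1}, committed={b=22, c=25, e=28})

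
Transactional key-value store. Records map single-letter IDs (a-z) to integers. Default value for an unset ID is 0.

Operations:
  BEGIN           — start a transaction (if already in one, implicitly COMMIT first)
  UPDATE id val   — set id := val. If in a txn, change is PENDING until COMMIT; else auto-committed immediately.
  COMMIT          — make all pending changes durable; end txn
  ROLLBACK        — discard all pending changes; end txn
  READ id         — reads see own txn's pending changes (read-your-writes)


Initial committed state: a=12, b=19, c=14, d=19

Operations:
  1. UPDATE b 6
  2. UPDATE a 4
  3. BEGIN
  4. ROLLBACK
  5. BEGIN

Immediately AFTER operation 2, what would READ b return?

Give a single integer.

Initial committed: {a=12, b=19, c=14, d=19}
Op 1: UPDATE b=6 (auto-commit; committed b=6)
Op 2: UPDATE a=4 (auto-commit; committed a=4)
After op 2: visible(b) = 6 (pending={}, committed={a=4, b=6, c=14, d=19})

Answer: 6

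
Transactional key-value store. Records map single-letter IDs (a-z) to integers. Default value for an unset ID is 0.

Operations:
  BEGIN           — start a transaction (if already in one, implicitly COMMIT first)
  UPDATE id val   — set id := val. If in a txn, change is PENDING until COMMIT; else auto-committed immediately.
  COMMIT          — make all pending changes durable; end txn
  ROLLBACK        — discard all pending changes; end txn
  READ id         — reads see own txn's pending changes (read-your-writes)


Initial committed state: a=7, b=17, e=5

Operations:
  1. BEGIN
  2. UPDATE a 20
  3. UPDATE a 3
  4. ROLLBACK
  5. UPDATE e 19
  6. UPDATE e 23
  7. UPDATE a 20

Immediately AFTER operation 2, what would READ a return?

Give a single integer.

Answer: 20

Derivation:
Initial committed: {a=7, b=17, e=5}
Op 1: BEGIN: in_txn=True, pending={}
Op 2: UPDATE a=20 (pending; pending now {a=20})
After op 2: visible(a) = 20 (pending={a=20}, committed={a=7, b=17, e=5})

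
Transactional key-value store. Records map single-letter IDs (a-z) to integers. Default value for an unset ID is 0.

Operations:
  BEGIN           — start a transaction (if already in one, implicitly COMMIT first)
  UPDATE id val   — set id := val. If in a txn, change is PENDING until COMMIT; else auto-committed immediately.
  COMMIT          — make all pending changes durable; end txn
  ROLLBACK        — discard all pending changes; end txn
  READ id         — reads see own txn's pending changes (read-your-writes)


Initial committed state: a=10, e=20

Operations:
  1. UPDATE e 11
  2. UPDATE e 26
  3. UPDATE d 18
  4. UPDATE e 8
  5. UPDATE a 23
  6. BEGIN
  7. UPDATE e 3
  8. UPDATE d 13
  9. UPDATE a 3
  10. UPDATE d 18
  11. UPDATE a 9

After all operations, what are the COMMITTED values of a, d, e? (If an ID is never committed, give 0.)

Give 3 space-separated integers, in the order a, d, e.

Initial committed: {a=10, e=20}
Op 1: UPDATE e=11 (auto-commit; committed e=11)
Op 2: UPDATE e=26 (auto-commit; committed e=26)
Op 3: UPDATE d=18 (auto-commit; committed d=18)
Op 4: UPDATE e=8 (auto-commit; committed e=8)
Op 5: UPDATE a=23 (auto-commit; committed a=23)
Op 6: BEGIN: in_txn=True, pending={}
Op 7: UPDATE e=3 (pending; pending now {e=3})
Op 8: UPDATE d=13 (pending; pending now {d=13, e=3})
Op 9: UPDATE a=3 (pending; pending now {a=3, d=13, e=3})
Op 10: UPDATE d=18 (pending; pending now {a=3, d=18, e=3})
Op 11: UPDATE a=9 (pending; pending now {a=9, d=18, e=3})
Final committed: {a=23, d=18, e=8}

Answer: 23 18 8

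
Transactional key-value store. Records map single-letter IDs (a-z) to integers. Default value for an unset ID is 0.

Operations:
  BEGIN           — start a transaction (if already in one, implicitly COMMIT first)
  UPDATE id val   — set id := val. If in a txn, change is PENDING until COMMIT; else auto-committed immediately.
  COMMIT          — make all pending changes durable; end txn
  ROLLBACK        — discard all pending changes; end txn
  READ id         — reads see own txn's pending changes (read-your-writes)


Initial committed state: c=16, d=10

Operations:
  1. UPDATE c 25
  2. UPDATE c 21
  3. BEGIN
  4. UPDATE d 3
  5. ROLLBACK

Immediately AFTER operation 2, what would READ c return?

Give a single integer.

Initial committed: {c=16, d=10}
Op 1: UPDATE c=25 (auto-commit; committed c=25)
Op 2: UPDATE c=21 (auto-commit; committed c=21)
After op 2: visible(c) = 21 (pending={}, committed={c=21, d=10})

Answer: 21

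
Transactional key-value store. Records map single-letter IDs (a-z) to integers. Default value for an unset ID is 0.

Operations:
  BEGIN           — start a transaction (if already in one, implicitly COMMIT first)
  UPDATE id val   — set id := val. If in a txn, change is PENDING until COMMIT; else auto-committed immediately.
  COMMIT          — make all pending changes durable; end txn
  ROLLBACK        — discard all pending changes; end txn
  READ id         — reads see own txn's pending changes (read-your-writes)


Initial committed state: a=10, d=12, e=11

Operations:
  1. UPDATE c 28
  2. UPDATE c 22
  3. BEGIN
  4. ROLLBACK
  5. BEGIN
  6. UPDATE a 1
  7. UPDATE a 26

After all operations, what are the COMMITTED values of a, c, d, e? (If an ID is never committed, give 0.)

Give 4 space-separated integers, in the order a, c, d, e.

Answer: 10 22 12 11

Derivation:
Initial committed: {a=10, d=12, e=11}
Op 1: UPDATE c=28 (auto-commit; committed c=28)
Op 2: UPDATE c=22 (auto-commit; committed c=22)
Op 3: BEGIN: in_txn=True, pending={}
Op 4: ROLLBACK: discarded pending []; in_txn=False
Op 5: BEGIN: in_txn=True, pending={}
Op 6: UPDATE a=1 (pending; pending now {a=1})
Op 7: UPDATE a=26 (pending; pending now {a=26})
Final committed: {a=10, c=22, d=12, e=11}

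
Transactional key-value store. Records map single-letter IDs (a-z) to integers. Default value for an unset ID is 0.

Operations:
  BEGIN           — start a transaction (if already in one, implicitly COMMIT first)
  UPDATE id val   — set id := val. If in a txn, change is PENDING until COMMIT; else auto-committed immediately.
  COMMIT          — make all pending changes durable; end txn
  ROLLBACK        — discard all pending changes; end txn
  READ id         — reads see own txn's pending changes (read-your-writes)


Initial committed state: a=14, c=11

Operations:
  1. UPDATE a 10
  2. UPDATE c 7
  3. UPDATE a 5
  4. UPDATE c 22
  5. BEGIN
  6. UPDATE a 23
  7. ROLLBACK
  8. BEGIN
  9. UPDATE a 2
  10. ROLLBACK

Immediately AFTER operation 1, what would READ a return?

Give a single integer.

Initial committed: {a=14, c=11}
Op 1: UPDATE a=10 (auto-commit; committed a=10)
After op 1: visible(a) = 10 (pending={}, committed={a=10, c=11})

Answer: 10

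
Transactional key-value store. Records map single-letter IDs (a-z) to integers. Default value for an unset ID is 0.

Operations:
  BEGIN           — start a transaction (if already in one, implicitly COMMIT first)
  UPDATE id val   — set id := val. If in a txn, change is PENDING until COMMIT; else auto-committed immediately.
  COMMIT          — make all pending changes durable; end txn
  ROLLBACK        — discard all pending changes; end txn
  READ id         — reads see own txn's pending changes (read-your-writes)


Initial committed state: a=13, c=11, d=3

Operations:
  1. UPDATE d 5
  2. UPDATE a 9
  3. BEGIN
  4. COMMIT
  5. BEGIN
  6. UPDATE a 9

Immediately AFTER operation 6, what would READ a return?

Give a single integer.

Answer: 9

Derivation:
Initial committed: {a=13, c=11, d=3}
Op 1: UPDATE d=5 (auto-commit; committed d=5)
Op 2: UPDATE a=9 (auto-commit; committed a=9)
Op 3: BEGIN: in_txn=True, pending={}
Op 4: COMMIT: merged [] into committed; committed now {a=9, c=11, d=5}
Op 5: BEGIN: in_txn=True, pending={}
Op 6: UPDATE a=9 (pending; pending now {a=9})
After op 6: visible(a) = 9 (pending={a=9}, committed={a=9, c=11, d=5})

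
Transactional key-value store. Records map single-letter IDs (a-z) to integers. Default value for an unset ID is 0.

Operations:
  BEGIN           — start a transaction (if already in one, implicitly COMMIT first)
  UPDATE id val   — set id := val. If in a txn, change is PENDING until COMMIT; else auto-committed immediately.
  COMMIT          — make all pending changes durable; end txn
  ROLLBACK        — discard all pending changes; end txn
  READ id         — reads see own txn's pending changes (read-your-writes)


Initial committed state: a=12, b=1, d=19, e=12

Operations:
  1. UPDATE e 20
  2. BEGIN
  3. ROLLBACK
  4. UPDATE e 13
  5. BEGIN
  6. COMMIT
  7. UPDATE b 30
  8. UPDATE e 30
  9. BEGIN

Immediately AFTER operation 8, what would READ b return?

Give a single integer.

Initial committed: {a=12, b=1, d=19, e=12}
Op 1: UPDATE e=20 (auto-commit; committed e=20)
Op 2: BEGIN: in_txn=True, pending={}
Op 3: ROLLBACK: discarded pending []; in_txn=False
Op 4: UPDATE e=13 (auto-commit; committed e=13)
Op 5: BEGIN: in_txn=True, pending={}
Op 6: COMMIT: merged [] into committed; committed now {a=12, b=1, d=19, e=13}
Op 7: UPDATE b=30 (auto-commit; committed b=30)
Op 8: UPDATE e=30 (auto-commit; committed e=30)
After op 8: visible(b) = 30 (pending={}, committed={a=12, b=30, d=19, e=30})

Answer: 30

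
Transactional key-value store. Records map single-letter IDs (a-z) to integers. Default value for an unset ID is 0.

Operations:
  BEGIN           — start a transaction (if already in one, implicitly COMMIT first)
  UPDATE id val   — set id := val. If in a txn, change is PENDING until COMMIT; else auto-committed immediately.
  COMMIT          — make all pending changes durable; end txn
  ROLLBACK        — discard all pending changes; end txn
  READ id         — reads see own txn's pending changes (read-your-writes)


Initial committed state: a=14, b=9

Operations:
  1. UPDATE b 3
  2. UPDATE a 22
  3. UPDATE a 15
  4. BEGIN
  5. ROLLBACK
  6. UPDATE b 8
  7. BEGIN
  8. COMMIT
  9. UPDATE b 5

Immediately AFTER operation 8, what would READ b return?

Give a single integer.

Answer: 8

Derivation:
Initial committed: {a=14, b=9}
Op 1: UPDATE b=3 (auto-commit; committed b=3)
Op 2: UPDATE a=22 (auto-commit; committed a=22)
Op 3: UPDATE a=15 (auto-commit; committed a=15)
Op 4: BEGIN: in_txn=True, pending={}
Op 5: ROLLBACK: discarded pending []; in_txn=False
Op 6: UPDATE b=8 (auto-commit; committed b=8)
Op 7: BEGIN: in_txn=True, pending={}
Op 8: COMMIT: merged [] into committed; committed now {a=15, b=8}
After op 8: visible(b) = 8 (pending={}, committed={a=15, b=8})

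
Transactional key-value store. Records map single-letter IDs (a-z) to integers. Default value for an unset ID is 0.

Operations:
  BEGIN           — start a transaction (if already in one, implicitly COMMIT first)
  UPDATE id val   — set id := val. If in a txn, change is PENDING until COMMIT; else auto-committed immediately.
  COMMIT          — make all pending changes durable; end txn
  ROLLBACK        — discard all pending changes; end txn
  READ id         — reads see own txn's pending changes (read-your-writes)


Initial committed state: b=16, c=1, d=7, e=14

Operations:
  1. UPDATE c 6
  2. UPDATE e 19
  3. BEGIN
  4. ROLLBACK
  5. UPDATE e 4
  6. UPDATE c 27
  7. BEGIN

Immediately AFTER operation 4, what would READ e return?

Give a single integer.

Answer: 19

Derivation:
Initial committed: {b=16, c=1, d=7, e=14}
Op 1: UPDATE c=6 (auto-commit; committed c=6)
Op 2: UPDATE e=19 (auto-commit; committed e=19)
Op 3: BEGIN: in_txn=True, pending={}
Op 4: ROLLBACK: discarded pending []; in_txn=False
After op 4: visible(e) = 19 (pending={}, committed={b=16, c=6, d=7, e=19})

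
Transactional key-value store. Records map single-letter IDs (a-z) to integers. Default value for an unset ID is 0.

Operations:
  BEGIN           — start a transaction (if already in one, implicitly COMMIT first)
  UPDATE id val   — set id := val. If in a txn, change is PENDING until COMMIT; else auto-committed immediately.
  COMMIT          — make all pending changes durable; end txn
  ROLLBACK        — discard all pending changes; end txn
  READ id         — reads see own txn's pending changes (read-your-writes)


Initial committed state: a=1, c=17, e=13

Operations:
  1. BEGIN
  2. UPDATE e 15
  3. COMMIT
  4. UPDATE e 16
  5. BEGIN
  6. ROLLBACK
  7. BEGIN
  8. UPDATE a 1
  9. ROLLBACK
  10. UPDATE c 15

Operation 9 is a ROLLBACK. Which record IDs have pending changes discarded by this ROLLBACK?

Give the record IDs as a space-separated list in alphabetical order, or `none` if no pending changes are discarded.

Initial committed: {a=1, c=17, e=13}
Op 1: BEGIN: in_txn=True, pending={}
Op 2: UPDATE e=15 (pending; pending now {e=15})
Op 3: COMMIT: merged ['e'] into committed; committed now {a=1, c=17, e=15}
Op 4: UPDATE e=16 (auto-commit; committed e=16)
Op 5: BEGIN: in_txn=True, pending={}
Op 6: ROLLBACK: discarded pending []; in_txn=False
Op 7: BEGIN: in_txn=True, pending={}
Op 8: UPDATE a=1 (pending; pending now {a=1})
Op 9: ROLLBACK: discarded pending ['a']; in_txn=False
Op 10: UPDATE c=15 (auto-commit; committed c=15)
ROLLBACK at op 9 discards: ['a']

Answer: a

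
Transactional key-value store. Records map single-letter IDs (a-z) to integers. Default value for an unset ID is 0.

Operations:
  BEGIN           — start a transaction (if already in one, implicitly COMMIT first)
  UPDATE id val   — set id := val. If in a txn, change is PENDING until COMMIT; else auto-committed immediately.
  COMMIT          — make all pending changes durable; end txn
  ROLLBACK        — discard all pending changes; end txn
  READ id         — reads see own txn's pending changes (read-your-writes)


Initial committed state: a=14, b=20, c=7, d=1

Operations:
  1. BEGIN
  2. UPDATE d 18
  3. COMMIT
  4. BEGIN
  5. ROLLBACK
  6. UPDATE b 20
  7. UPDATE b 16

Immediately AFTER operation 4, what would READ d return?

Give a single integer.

Initial committed: {a=14, b=20, c=7, d=1}
Op 1: BEGIN: in_txn=True, pending={}
Op 2: UPDATE d=18 (pending; pending now {d=18})
Op 3: COMMIT: merged ['d'] into committed; committed now {a=14, b=20, c=7, d=18}
Op 4: BEGIN: in_txn=True, pending={}
After op 4: visible(d) = 18 (pending={}, committed={a=14, b=20, c=7, d=18})

Answer: 18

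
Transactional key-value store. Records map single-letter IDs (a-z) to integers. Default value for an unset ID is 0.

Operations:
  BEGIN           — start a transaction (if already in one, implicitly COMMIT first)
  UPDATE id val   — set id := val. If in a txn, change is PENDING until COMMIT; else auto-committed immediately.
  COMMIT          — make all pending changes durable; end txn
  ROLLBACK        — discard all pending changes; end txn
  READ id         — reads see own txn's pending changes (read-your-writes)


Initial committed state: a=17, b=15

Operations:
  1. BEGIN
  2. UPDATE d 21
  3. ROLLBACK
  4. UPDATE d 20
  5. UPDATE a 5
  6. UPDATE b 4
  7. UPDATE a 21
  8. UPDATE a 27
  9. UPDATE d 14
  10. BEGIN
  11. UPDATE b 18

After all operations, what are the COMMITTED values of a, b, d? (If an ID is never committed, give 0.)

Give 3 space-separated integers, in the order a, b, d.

Initial committed: {a=17, b=15}
Op 1: BEGIN: in_txn=True, pending={}
Op 2: UPDATE d=21 (pending; pending now {d=21})
Op 3: ROLLBACK: discarded pending ['d']; in_txn=False
Op 4: UPDATE d=20 (auto-commit; committed d=20)
Op 5: UPDATE a=5 (auto-commit; committed a=5)
Op 6: UPDATE b=4 (auto-commit; committed b=4)
Op 7: UPDATE a=21 (auto-commit; committed a=21)
Op 8: UPDATE a=27 (auto-commit; committed a=27)
Op 9: UPDATE d=14 (auto-commit; committed d=14)
Op 10: BEGIN: in_txn=True, pending={}
Op 11: UPDATE b=18 (pending; pending now {b=18})
Final committed: {a=27, b=4, d=14}

Answer: 27 4 14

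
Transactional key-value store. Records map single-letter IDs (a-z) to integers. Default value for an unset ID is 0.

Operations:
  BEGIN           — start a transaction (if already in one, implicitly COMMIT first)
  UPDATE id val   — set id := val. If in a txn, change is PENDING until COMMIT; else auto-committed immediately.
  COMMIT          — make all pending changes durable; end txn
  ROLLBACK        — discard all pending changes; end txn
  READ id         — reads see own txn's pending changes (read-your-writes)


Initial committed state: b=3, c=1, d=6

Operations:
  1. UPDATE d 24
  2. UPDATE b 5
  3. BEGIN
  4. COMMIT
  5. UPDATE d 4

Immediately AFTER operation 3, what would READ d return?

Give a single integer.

Initial committed: {b=3, c=1, d=6}
Op 1: UPDATE d=24 (auto-commit; committed d=24)
Op 2: UPDATE b=5 (auto-commit; committed b=5)
Op 3: BEGIN: in_txn=True, pending={}
After op 3: visible(d) = 24 (pending={}, committed={b=5, c=1, d=24})

Answer: 24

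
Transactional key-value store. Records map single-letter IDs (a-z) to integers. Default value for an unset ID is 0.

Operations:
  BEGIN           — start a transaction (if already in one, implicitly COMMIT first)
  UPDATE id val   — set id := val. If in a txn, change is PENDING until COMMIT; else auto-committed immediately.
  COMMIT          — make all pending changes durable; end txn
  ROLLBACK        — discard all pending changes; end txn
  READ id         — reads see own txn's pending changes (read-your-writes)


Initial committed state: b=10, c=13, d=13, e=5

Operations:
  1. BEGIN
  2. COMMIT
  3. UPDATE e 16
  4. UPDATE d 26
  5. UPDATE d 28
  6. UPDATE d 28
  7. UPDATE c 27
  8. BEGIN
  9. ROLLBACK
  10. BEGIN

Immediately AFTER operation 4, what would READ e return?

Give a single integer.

Answer: 16

Derivation:
Initial committed: {b=10, c=13, d=13, e=5}
Op 1: BEGIN: in_txn=True, pending={}
Op 2: COMMIT: merged [] into committed; committed now {b=10, c=13, d=13, e=5}
Op 3: UPDATE e=16 (auto-commit; committed e=16)
Op 4: UPDATE d=26 (auto-commit; committed d=26)
After op 4: visible(e) = 16 (pending={}, committed={b=10, c=13, d=26, e=16})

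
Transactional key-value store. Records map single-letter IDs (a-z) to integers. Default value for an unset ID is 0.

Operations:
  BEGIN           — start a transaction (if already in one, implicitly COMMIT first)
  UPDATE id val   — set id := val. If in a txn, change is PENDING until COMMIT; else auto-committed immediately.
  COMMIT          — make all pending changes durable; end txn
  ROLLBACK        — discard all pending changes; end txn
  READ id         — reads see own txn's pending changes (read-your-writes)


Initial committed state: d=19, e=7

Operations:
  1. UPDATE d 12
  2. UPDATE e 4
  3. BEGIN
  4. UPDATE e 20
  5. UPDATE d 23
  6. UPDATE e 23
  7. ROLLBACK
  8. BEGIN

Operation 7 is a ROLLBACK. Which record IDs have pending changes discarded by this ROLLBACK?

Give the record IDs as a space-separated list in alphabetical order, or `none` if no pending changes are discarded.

Initial committed: {d=19, e=7}
Op 1: UPDATE d=12 (auto-commit; committed d=12)
Op 2: UPDATE e=4 (auto-commit; committed e=4)
Op 3: BEGIN: in_txn=True, pending={}
Op 4: UPDATE e=20 (pending; pending now {e=20})
Op 5: UPDATE d=23 (pending; pending now {d=23, e=20})
Op 6: UPDATE e=23 (pending; pending now {d=23, e=23})
Op 7: ROLLBACK: discarded pending ['d', 'e']; in_txn=False
Op 8: BEGIN: in_txn=True, pending={}
ROLLBACK at op 7 discards: ['d', 'e']

Answer: d e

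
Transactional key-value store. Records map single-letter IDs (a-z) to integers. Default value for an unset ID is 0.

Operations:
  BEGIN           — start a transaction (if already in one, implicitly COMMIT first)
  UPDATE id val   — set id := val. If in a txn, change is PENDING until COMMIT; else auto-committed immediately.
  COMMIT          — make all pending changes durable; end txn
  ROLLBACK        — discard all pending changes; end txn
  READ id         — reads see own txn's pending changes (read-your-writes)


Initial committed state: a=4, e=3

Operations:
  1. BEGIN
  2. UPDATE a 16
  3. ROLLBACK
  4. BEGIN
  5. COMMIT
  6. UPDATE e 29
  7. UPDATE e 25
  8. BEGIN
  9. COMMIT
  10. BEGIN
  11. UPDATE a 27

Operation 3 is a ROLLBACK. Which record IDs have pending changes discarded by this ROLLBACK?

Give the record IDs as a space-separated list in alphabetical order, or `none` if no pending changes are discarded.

Initial committed: {a=4, e=3}
Op 1: BEGIN: in_txn=True, pending={}
Op 2: UPDATE a=16 (pending; pending now {a=16})
Op 3: ROLLBACK: discarded pending ['a']; in_txn=False
Op 4: BEGIN: in_txn=True, pending={}
Op 5: COMMIT: merged [] into committed; committed now {a=4, e=3}
Op 6: UPDATE e=29 (auto-commit; committed e=29)
Op 7: UPDATE e=25 (auto-commit; committed e=25)
Op 8: BEGIN: in_txn=True, pending={}
Op 9: COMMIT: merged [] into committed; committed now {a=4, e=25}
Op 10: BEGIN: in_txn=True, pending={}
Op 11: UPDATE a=27 (pending; pending now {a=27})
ROLLBACK at op 3 discards: ['a']

Answer: a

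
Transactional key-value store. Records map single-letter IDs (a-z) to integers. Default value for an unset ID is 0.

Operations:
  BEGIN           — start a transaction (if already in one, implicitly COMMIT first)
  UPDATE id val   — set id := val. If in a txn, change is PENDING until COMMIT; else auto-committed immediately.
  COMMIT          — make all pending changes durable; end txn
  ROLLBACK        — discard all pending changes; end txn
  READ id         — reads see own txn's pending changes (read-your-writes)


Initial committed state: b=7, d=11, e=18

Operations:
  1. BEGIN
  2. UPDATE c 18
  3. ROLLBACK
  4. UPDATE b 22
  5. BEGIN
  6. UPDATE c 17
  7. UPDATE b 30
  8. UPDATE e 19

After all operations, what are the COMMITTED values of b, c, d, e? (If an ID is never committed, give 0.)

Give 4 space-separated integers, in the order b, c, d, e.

Initial committed: {b=7, d=11, e=18}
Op 1: BEGIN: in_txn=True, pending={}
Op 2: UPDATE c=18 (pending; pending now {c=18})
Op 3: ROLLBACK: discarded pending ['c']; in_txn=False
Op 4: UPDATE b=22 (auto-commit; committed b=22)
Op 5: BEGIN: in_txn=True, pending={}
Op 6: UPDATE c=17 (pending; pending now {c=17})
Op 7: UPDATE b=30 (pending; pending now {b=30, c=17})
Op 8: UPDATE e=19 (pending; pending now {b=30, c=17, e=19})
Final committed: {b=22, d=11, e=18}

Answer: 22 0 11 18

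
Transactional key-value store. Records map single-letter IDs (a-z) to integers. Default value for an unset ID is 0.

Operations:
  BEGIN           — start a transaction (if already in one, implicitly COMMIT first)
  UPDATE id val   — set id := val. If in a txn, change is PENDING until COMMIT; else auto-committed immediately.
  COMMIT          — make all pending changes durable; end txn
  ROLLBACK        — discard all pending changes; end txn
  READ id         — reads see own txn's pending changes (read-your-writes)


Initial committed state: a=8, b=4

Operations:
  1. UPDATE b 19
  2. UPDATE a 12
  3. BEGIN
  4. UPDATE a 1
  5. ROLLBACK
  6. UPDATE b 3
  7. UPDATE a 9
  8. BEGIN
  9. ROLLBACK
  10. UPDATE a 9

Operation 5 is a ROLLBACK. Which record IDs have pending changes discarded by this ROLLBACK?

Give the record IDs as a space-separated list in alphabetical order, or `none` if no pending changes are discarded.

Initial committed: {a=8, b=4}
Op 1: UPDATE b=19 (auto-commit; committed b=19)
Op 2: UPDATE a=12 (auto-commit; committed a=12)
Op 3: BEGIN: in_txn=True, pending={}
Op 4: UPDATE a=1 (pending; pending now {a=1})
Op 5: ROLLBACK: discarded pending ['a']; in_txn=False
Op 6: UPDATE b=3 (auto-commit; committed b=3)
Op 7: UPDATE a=9 (auto-commit; committed a=9)
Op 8: BEGIN: in_txn=True, pending={}
Op 9: ROLLBACK: discarded pending []; in_txn=False
Op 10: UPDATE a=9 (auto-commit; committed a=9)
ROLLBACK at op 5 discards: ['a']

Answer: a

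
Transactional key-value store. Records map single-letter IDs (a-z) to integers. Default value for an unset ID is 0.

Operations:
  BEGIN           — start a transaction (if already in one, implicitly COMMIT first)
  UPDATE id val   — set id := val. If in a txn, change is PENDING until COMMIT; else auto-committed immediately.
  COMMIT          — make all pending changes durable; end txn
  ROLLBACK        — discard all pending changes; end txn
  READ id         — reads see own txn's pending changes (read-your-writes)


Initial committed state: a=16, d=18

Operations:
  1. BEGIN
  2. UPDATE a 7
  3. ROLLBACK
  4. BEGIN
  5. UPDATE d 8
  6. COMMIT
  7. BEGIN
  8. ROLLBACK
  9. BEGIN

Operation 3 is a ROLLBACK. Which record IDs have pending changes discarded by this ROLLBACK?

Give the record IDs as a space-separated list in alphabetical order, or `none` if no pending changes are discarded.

Answer: a

Derivation:
Initial committed: {a=16, d=18}
Op 1: BEGIN: in_txn=True, pending={}
Op 2: UPDATE a=7 (pending; pending now {a=7})
Op 3: ROLLBACK: discarded pending ['a']; in_txn=False
Op 4: BEGIN: in_txn=True, pending={}
Op 5: UPDATE d=8 (pending; pending now {d=8})
Op 6: COMMIT: merged ['d'] into committed; committed now {a=16, d=8}
Op 7: BEGIN: in_txn=True, pending={}
Op 8: ROLLBACK: discarded pending []; in_txn=False
Op 9: BEGIN: in_txn=True, pending={}
ROLLBACK at op 3 discards: ['a']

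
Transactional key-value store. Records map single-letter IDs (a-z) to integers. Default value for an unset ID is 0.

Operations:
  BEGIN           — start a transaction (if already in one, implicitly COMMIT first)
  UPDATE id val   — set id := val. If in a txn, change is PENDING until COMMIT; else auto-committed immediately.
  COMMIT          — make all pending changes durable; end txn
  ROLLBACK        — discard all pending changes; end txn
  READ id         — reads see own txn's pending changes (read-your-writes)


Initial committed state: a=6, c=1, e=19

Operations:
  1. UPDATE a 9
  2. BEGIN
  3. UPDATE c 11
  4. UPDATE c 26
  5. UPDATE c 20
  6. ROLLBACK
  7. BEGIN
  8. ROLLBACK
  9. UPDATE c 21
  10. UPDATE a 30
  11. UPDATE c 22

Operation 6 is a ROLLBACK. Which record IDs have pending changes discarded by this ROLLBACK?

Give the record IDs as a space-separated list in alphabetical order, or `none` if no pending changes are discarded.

Answer: c

Derivation:
Initial committed: {a=6, c=1, e=19}
Op 1: UPDATE a=9 (auto-commit; committed a=9)
Op 2: BEGIN: in_txn=True, pending={}
Op 3: UPDATE c=11 (pending; pending now {c=11})
Op 4: UPDATE c=26 (pending; pending now {c=26})
Op 5: UPDATE c=20 (pending; pending now {c=20})
Op 6: ROLLBACK: discarded pending ['c']; in_txn=False
Op 7: BEGIN: in_txn=True, pending={}
Op 8: ROLLBACK: discarded pending []; in_txn=False
Op 9: UPDATE c=21 (auto-commit; committed c=21)
Op 10: UPDATE a=30 (auto-commit; committed a=30)
Op 11: UPDATE c=22 (auto-commit; committed c=22)
ROLLBACK at op 6 discards: ['c']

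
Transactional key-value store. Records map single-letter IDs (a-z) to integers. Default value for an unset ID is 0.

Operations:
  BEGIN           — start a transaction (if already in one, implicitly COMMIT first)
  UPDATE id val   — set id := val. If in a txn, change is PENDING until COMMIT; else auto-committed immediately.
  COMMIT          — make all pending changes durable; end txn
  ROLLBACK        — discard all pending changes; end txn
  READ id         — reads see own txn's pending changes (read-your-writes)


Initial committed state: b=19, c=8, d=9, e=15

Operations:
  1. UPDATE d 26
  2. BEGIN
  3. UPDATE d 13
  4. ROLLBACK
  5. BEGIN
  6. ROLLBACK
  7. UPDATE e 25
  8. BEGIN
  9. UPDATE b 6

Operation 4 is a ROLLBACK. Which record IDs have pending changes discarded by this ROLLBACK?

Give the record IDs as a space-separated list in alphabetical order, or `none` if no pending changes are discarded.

Initial committed: {b=19, c=8, d=9, e=15}
Op 1: UPDATE d=26 (auto-commit; committed d=26)
Op 2: BEGIN: in_txn=True, pending={}
Op 3: UPDATE d=13 (pending; pending now {d=13})
Op 4: ROLLBACK: discarded pending ['d']; in_txn=False
Op 5: BEGIN: in_txn=True, pending={}
Op 6: ROLLBACK: discarded pending []; in_txn=False
Op 7: UPDATE e=25 (auto-commit; committed e=25)
Op 8: BEGIN: in_txn=True, pending={}
Op 9: UPDATE b=6 (pending; pending now {b=6})
ROLLBACK at op 4 discards: ['d']

Answer: d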